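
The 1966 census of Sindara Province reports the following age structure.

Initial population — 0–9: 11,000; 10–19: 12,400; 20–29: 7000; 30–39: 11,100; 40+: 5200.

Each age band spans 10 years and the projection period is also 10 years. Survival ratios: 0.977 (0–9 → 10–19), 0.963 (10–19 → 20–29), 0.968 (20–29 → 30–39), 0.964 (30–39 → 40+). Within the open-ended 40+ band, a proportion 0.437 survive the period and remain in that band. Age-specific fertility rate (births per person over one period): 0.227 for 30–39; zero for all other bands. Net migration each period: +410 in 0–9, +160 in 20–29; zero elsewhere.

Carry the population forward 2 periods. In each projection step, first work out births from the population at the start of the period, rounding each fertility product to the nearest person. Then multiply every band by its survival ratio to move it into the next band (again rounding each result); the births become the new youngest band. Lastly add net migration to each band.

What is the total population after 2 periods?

Call the groups 1 to 5, youngest first.
Period 1.
Births: 11100 × 0.227 = 2520
Group 2: 11000 × 0.977 = 10747
Group 3: 12400 × 0.963 = 11941
Group 4: 7000 × 0.968 = 6776
Group 5: 11100 × 0.964 + 5200 × 0.437 = 10700 + 2272 = 12972
Net migration: Group 1 + 410 → 2930; Group 3 + 160 → 12101
→ [2930, 10747, 12101, 6776, 12972]
Period 2.
Births: 6776 × 0.227 = 1538
Group 2: 2930 × 0.977 = 2863
Group 3: 10747 × 0.963 = 10349
Group 4: 12101 × 0.968 = 11714
Group 5: 6776 × 0.964 + 12972 × 0.437 = 6532 + 5669 = 12201
Net migration: Group 1 + 410 → 1948; Group 3 + 160 → 10509
→ [1948, 2863, 10509, 11714, 12201]
Total after period 2: 1948 + 2863 + 10509 + 11714 + 12201 = 39235

39235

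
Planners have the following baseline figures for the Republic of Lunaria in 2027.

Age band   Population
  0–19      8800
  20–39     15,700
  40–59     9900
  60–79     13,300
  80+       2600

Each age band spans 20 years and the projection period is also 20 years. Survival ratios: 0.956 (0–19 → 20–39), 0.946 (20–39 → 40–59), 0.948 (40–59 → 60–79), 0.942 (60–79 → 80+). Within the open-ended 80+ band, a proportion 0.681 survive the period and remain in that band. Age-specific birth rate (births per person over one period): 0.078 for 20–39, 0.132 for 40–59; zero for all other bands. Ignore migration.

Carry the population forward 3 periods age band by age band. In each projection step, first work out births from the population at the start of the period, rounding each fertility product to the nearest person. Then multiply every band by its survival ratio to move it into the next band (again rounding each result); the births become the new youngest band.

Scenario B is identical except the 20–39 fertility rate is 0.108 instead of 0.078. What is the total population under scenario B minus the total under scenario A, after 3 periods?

Numbering the groups 1..5 from youngest to oldest:
Period 1:
Births: 15700 × 0.078 = 1225 ; 9900 × 0.132 = 1307 → total 2532
Group 2: 8800 × 0.956 = 8413
Group 3: 15700 × 0.946 = 14852
Group 4: 9900 × 0.948 = 9385
Group 5: 13300 × 0.942 + 2600 × 0.681 = 12529 + 1771 = 14300
→ [2532, 8413, 14852, 9385, 14300]
Period 2:
Births: 8413 × 0.078 = 656 ; 14852 × 0.132 = 1960 → total 2616
Group 2: 2532 × 0.956 = 2421
Group 3: 8413 × 0.946 = 7959
Group 4: 14852 × 0.948 = 14080
Group 5: 9385 × 0.942 + 14300 × 0.681 = 8841 + 9738 = 18579
→ [2616, 2421, 7959, 14080, 18579]
Period 3:
Births: 2421 × 0.078 = 189 ; 7959 × 0.132 = 1051 → total 1240
Group 2: 2616 × 0.956 = 2501
Group 3: 2421 × 0.946 = 2290
Group 4: 7959 × 0.948 = 7545
Group 5: 14080 × 0.942 + 18579 × 0.681 = 13263 + 12652 = 25915
→ [1240, 2501, 2290, 7545, 25915]
Scenario A total after 3 periods: 39491
Scenario B projection —
Period 1:
Births: 15700 × 0.108 = 1696 ; 9900 × 0.132 = 1307 → total 3003
Group 2: 8800 × 0.956 = 8413
Group 3: 15700 × 0.946 = 14852
Group 4: 9900 × 0.948 = 9385
Group 5: 13300 × 0.942 + 2600 × 0.681 = 12529 + 1771 = 14300
→ [3003, 8413, 14852, 9385, 14300]
Period 2:
Births: 8413 × 0.108 = 909 ; 14852 × 0.132 = 1960 → total 2869
Group 2: 3003 × 0.956 = 2871
Group 3: 8413 × 0.946 = 7959
Group 4: 14852 × 0.948 = 14080
Group 5: 9385 × 0.942 + 14300 × 0.681 = 8841 + 9738 = 18579
→ [2869, 2871, 7959, 14080, 18579]
Period 3:
Births: 2871 × 0.108 = 310 ; 7959 × 0.132 = 1051 → total 1361
Group 2: 2869 × 0.956 = 2743
Group 3: 2871 × 0.946 = 2716
Group 4: 7959 × 0.948 = 7545
Group 5: 14080 × 0.942 + 18579 × 0.681 = 13263 + 12652 = 25915
→ [1361, 2743, 2716, 7545, 25915]
Scenario B total after 3 periods: 40280
Difference B − A = 40280 − 39491 = 789

789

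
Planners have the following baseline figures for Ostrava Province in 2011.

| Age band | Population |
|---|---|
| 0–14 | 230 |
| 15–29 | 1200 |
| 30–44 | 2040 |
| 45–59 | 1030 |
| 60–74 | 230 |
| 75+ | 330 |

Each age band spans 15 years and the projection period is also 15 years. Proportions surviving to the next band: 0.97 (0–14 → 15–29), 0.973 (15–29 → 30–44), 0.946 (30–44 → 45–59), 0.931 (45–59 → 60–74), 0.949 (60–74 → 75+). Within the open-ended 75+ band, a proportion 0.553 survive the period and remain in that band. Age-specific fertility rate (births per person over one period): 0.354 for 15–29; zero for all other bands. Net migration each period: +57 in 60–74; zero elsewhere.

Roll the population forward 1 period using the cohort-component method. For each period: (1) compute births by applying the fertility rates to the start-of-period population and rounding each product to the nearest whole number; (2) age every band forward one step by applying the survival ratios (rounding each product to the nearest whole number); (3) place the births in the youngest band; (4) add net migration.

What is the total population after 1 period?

Let group 1 be 0–14 through group 6 = 75+.
After projecting period 1:
Births: 1200 × 0.354 = 425
Group 2: 230 × 0.97 = 223
Group 3: 1200 × 0.973 = 1168
Group 4: 2040 × 0.946 = 1930
Group 5: 1030 × 0.931 = 959
Group 6: 230 × 0.949 + 330 × 0.553 = 218 + 182 = 400
Net migration: Group 5 + 57 → 1016
→ [425, 223, 1168, 1930, 1016, 400]
Total after period 1: 425 + 223 + 1168 + 1930 + 1016 + 400 = 5162

5162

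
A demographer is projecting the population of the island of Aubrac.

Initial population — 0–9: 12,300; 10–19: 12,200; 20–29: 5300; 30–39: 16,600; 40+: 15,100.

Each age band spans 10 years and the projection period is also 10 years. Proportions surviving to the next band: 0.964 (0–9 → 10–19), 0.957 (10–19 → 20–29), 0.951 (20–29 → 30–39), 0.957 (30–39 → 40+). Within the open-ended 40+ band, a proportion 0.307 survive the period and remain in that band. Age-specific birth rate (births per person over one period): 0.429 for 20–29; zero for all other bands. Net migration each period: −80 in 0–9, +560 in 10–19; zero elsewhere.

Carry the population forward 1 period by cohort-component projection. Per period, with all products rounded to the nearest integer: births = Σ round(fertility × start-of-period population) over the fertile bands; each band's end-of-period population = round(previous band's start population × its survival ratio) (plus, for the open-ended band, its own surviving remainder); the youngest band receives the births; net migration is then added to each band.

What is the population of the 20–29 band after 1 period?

11675

Let band 1 be 0–9 through band 5 = 40+.
— Period 1 —
Births: 5300 * 0.429 = 2274
Band 2: 12300 * 0.964 = 11857
Band 3: 12200 * 0.957 = 11675
Band 4: 5300 * 0.951 = 5040
Band 5: 16600 * 0.957 + 15100 * 0.307 = 15886 + 4636 = 20522
Net migration: Band 1 − 80 → 2194; Band 2 + 560 → 12417
Population now: 0–9=2194, 10–19=12417, 20–29=11675, 30–39=5040, 40+=20522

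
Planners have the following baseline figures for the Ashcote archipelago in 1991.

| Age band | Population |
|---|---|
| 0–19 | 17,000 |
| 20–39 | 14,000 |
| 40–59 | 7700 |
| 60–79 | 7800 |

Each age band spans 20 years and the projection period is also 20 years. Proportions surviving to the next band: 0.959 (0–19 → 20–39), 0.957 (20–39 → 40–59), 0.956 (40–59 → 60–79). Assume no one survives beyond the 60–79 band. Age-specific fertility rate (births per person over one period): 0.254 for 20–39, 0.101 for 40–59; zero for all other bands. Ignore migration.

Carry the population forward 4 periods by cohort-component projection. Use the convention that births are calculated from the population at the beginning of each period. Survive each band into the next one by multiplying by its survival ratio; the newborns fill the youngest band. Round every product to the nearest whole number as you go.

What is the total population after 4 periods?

13108

Let group 1 be 0–19 through group 4 = 60–79.
After projecting period 1:
Births: 14000 × 0.254 = 3556  |  7700 × 0.101 = 778 → total 4334
Group 2: 17000 × 0.959 = 16303
Group 3: 14000 × 0.957 = 13398
Group 4: 7700 × 0.956 = 7361
Giving 4334 / 16303 / 13398 / 7361.
After projecting period 2:
Births: 16303 × 0.254 = 4141  |  13398 × 0.101 = 1353 → total 5494
Group 2: 4334 × 0.959 = 4156
Group 3: 16303 × 0.957 = 15602
Group 4: 13398 × 0.956 = 12808
Giving 5494 / 4156 / 15602 / 12808.
After projecting period 3:
Births: 4156 × 0.254 = 1056  |  15602 × 0.101 = 1576 → total 2632
Group 2: 5494 × 0.959 = 5269
Group 3: 4156 × 0.957 = 3977
Group 4: 15602 × 0.956 = 14916
Giving 2632 / 5269 / 3977 / 14916.
After projecting period 4:
Births: 5269 × 0.254 = 1338  |  3977 × 0.101 = 402 → total 1740
Group 2: 2632 × 0.959 = 2524
Group 3: 5269 × 0.957 = 5042
Group 4: 3977 × 0.956 = 3802
Giving 1740 / 2524 / 5042 / 3802.
Total after period 4: 1740 + 2524 + 5042 + 3802 = 13108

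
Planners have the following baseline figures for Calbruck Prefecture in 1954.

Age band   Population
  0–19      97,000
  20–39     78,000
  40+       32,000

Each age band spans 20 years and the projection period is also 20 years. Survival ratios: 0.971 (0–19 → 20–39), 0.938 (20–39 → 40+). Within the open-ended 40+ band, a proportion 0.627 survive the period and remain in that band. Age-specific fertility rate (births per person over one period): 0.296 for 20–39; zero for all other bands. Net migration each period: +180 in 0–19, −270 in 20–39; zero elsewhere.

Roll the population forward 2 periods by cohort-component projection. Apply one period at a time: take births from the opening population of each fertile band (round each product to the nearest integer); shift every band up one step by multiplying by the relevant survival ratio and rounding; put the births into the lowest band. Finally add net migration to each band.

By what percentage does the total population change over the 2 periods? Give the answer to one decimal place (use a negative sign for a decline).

-4.9

Numbering the groups 1..3 from youngest to oldest:
[period 1]
Births: 78000 * 0.296 = 23088
Group 2: 97000 * 0.971 = 94187
Group 3: 78000 * 0.938 + 32000 * 0.627 = 73164 + 20064 = 93228
Net migration: Group 1 + 180 → 23268; Group 2 − 270 → 93917
Population now: 0–19=23268, 20–39=93917, 40+=93228
[period 2]
Births: 93917 * 0.296 = 27799
Group 2: 23268 * 0.971 = 22593
Group 3: 93917 * 0.938 + 93228 * 0.627 = 88094 + 58454 = 146548
Net migration: Group 1 + 180 → 27979; Group 2 − 270 → 22323
Population now: 0–19=27979, 20–39=22323, 40+=146548
Total: 207000 → 196850; change = -10150; percentage change = -4.9%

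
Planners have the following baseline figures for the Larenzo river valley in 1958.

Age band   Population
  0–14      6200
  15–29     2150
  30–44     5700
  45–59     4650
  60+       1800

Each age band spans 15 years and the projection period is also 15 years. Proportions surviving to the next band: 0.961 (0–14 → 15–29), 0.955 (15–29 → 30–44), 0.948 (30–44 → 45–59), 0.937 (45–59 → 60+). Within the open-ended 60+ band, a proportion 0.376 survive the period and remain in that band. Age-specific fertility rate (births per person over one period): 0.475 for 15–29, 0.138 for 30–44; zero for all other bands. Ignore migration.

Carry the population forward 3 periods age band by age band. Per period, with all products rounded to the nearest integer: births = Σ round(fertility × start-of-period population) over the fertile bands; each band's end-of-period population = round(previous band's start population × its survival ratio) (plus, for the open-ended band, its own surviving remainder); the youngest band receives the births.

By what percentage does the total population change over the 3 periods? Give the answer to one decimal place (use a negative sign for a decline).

-21.5

[period 1]
Births: 2150 × 0.475 = 1021 ; 5700 × 0.138 = 787 ⇒ total 1808
15–29: 6200 × 0.961 = 5958
30–44: 2150 × 0.955 = 2053
45–59: 5700 × 0.948 = 5404
60+: 4650 × 0.937 + 1800 × 0.376 = 4357 + 677 = 5034
Population now: 0–14=1808, 15–29=5958, 30–44=2053, 45–59=5404, 60+=5034
[period 2]
Births: 5958 × 0.475 = 2830 ; 2053 × 0.138 = 283 ⇒ total 3113
15–29: 1808 × 0.961 = 1737
30–44: 5958 × 0.955 = 5690
45–59: 2053 × 0.948 = 1946
60+: 5404 × 0.937 + 5034 × 0.376 = 5064 + 1893 = 6957
Population now: 0–14=3113, 15–29=1737, 30–44=5690, 45–59=1946, 60+=6957
[period 3]
Births: 1737 × 0.475 = 825 ; 5690 × 0.138 = 785 ⇒ total 1610
15–29: 3113 × 0.961 = 2992
30–44: 1737 × 0.955 = 1659
45–59: 5690 × 0.948 = 5394
60+: 1946 × 0.937 + 6957 × 0.376 = 1823 + 2616 = 4439
Population now: 0–14=1610, 15–29=2992, 30–44=1659, 45–59=5394, 60+=4439
Total: 20500 → 16094; change = -4406; percentage change = -21.5%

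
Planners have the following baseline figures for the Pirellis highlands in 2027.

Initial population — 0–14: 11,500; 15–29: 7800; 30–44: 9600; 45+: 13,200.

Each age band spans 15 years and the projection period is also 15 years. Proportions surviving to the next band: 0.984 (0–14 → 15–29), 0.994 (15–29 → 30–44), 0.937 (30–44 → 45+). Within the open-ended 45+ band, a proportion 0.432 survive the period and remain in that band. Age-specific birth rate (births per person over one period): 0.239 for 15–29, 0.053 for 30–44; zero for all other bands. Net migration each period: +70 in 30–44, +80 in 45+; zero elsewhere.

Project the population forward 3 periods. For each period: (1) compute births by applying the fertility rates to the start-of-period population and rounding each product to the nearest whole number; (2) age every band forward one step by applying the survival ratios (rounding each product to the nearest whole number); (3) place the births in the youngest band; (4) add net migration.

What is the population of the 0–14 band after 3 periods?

Call the groups 1 to 4, youngest first.
Period 1:
Births: 7800 * 0.239 = 1864, 9600 * 0.053 = 509 → total 2373
Group 2: 11500 * 0.984 = 11316
Group 3: 7800 * 0.994 = 7753
Group 4: 9600 * 0.937 + 13200 * 0.432 = 8995 + 5702 = 14697
Net migration: Group 3 + 70 → 7823; Group 4 + 80 → 14777
Giving 2373 / 11316 / 7823 / 14777.
Period 2:
Births: 11316 * 0.239 = 2705, 7823 * 0.053 = 415 → total 3120
Group 2: 2373 * 0.984 = 2335
Group 3: 11316 * 0.994 = 11248
Group 4: 7823 * 0.937 + 14777 * 0.432 = 7330 + 6384 = 13714
Net migration: Group 3 + 70 → 11318; Group 4 + 80 → 13794
Giving 3120 / 2335 / 11318 / 13794.
Period 3:
Births: 2335 * 0.239 = 558, 11318 * 0.053 = 600 → total 1158
Group 2: 3120 * 0.984 = 3070
Group 3: 2335 * 0.994 = 2321
Group 4: 11318 * 0.937 + 13794 * 0.432 = 10605 + 5959 = 16564
Net migration: Group 3 + 70 → 2391; Group 4 + 80 → 16644
Giving 1158 / 3070 / 2391 / 16644.

1158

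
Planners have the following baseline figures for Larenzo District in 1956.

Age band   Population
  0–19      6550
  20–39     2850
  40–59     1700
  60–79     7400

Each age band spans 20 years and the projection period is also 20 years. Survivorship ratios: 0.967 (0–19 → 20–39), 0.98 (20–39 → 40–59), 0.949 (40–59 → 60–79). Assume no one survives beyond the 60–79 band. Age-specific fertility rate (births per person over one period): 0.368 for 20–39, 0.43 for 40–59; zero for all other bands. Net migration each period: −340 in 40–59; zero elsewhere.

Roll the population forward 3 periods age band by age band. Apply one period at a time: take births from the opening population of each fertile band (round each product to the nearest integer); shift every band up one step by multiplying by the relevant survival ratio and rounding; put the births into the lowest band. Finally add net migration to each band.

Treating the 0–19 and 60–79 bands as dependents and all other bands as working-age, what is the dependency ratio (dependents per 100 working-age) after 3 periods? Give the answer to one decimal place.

188.8

Period 1.
Births: 2850 × 0.368 = 1049  |  1700 × 0.43 = 731 ⇒ total 1780
20–39: 6550 × 0.967 = 6334
40–59: 2850 × 0.98 = 2793
60–79: 1700 × 0.949 = 1613
Net migration: 40–59 − 340 → 2453
→ [1780, 6334, 2453, 1613]
Period 2.
Births: 6334 × 0.368 = 2331  |  2453 × 0.43 = 1055 ⇒ total 3386
20–39: 1780 × 0.967 = 1721
40–59: 6334 × 0.98 = 6207
60–79: 2453 × 0.949 = 2328
Net migration: 40–59 − 340 → 5867
→ [3386, 1721, 5867, 2328]
Period 3.
Births: 1721 × 0.368 = 633  |  5867 × 0.43 = 2523 ⇒ total 3156
20–39: 3386 × 0.967 = 3274
40–59: 1721 × 0.98 = 1687
60–79: 5867 × 0.949 = 5568
Net migration: 40–59 − 340 → 1347
→ [3156, 3274, 1347, 5568]
Dependents (band 0–19 + band 60–79) = 3156 + 5568 = 8724; working-age = 4621; ratio = 8724/4621 × 100 = 188.8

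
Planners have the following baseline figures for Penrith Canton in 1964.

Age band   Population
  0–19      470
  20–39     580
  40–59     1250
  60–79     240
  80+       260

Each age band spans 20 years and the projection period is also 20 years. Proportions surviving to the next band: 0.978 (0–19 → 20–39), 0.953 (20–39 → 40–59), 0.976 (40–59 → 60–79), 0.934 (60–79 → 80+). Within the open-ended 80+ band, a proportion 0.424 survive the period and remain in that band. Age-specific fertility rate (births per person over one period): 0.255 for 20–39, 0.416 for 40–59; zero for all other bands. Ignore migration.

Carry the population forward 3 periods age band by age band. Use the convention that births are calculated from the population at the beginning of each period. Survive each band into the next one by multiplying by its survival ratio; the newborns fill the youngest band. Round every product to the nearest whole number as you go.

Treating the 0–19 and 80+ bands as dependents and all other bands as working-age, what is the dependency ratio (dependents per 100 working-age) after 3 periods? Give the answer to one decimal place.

— Period 1 —
Births: 580 × 0.255 = 148  |  1250 × 0.416 = 520 ⇒ total 668
20–39: 470 × 0.978 = 460
40–59: 580 × 0.953 = 553
60–79: 1250 × 0.976 = 1220
80+: 240 × 0.934 + 260 × 0.424 = 224 + 110 = 334
Giving 668 / 460 / 553 / 1220 / 334.
— Period 2 —
Births: 460 × 0.255 = 117  |  553 × 0.416 = 230 ⇒ total 347
20–39: 668 × 0.978 = 653
40–59: 460 × 0.953 = 438
60–79: 553 × 0.976 = 540
80+: 1220 × 0.934 + 334 × 0.424 = 1139 + 142 = 1281
Giving 347 / 653 / 438 / 540 / 1281.
— Period 3 —
Births: 653 × 0.255 = 167  |  438 × 0.416 = 182 ⇒ total 349
20–39: 347 × 0.978 = 339
40–59: 653 × 0.953 = 622
60–79: 438 × 0.976 = 427
80+: 540 × 0.934 + 1281 × 0.424 = 504 + 543 = 1047
Giving 349 / 339 / 622 / 427 / 1047.
Dependents (band 0–19 + band 80+) = 349 + 1047 = 1396; working-age = 1388; ratio = 1396/1388 × 100 = 100.6

100.6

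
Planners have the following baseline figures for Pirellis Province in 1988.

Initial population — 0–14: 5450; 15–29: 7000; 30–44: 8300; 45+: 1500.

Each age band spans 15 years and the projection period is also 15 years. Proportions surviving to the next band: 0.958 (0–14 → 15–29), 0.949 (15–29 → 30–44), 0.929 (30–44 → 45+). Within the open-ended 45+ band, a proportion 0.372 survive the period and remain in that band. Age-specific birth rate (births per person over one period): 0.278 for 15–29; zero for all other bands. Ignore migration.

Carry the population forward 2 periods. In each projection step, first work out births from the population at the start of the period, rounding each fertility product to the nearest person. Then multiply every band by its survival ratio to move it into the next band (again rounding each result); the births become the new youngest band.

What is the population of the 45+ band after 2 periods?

9247

(Bands numbered youngest = 1 to oldest = 4.)
After projecting period 1:
Births: 7000 × 0.278 = 1946
Band 2: 5450 × 0.958 = 5221
Band 3: 7000 × 0.949 = 6643
Band 4: 8300 × 0.929 + 1500 × 0.372 = 7711 + 558 = 8269
Population now: 0–14=1946, 15–29=5221, 30–44=6643, 45+=8269
After projecting period 2:
Births: 5221 × 0.278 = 1451
Band 2: 1946 × 0.958 = 1864
Band 3: 5221 × 0.949 = 4955
Band 4: 6643 × 0.929 + 8269 × 0.372 = 6171 + 3076 = 9247
Population now: 0–14=1451, 15–29=1864, 30–44=4955, 45+=9247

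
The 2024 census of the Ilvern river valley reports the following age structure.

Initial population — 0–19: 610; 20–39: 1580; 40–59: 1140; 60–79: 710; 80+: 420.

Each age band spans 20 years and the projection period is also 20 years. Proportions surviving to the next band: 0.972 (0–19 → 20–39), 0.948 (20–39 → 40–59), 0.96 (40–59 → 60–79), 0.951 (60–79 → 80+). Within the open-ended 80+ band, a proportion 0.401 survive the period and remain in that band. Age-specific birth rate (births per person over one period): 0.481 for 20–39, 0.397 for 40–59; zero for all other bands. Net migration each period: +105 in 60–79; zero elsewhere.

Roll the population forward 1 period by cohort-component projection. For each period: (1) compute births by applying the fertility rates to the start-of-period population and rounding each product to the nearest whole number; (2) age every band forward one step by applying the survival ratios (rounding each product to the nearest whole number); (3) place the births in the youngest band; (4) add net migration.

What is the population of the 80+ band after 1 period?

843

(Bands numbered youngest = 1 to oldest = 5.)
Period 1.
Births: 1580 × 0.481 = 760  |  1140 × 0.397 = 453 → total 1213
Band 2: 610 × 0.972 = 593
Band 3: 1580 × 0.948 = 1498
Band 4: 1140 × 0.96 = 1094
Band 5: 710 × 0.951 + 420 × 0.401 = 675 + 168 = 843
Net migration: Band 4 + 105 → 1199
Population now: 0–19=1213, 20–39=593, 40–59=1498, 60–79=1199, 80+=843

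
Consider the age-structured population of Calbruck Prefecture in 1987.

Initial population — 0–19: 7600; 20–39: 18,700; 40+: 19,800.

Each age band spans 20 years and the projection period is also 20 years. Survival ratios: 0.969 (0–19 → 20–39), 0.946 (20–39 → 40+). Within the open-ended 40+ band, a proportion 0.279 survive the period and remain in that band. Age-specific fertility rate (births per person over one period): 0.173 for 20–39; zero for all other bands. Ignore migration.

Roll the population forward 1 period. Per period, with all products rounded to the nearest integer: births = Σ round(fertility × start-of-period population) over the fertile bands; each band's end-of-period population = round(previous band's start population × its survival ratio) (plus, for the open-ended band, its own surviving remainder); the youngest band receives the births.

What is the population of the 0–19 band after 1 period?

3235

(Bands numbered youngest = 1 to oldest = 3.)
[period 1]
Births: 18700 × 0.173 = 3235
Band 2: 7600 × 0.969 = 7364
Band 3: 18700 × 0.946 + 19800 × 0.279 = 17690 + 5524 = 23214
End of period: [3235, 7364, 23214]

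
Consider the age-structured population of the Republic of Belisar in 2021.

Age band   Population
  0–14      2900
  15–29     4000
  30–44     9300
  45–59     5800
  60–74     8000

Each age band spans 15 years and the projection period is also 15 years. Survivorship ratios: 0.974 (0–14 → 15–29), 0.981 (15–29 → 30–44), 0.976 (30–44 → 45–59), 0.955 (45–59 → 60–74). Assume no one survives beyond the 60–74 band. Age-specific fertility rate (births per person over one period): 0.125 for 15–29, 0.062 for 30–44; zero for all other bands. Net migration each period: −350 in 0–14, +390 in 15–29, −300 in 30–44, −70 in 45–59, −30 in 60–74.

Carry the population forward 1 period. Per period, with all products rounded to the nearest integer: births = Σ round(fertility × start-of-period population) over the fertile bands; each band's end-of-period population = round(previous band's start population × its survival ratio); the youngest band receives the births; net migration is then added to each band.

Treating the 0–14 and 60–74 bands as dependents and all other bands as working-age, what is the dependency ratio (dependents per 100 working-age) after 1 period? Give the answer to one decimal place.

Numbering the groups 1..5 from youngest to oldest:
— Period 1 —
Births: 4000 × 0.125 = 500  |  9300 × 0.062 = 577 → total 1077
Group 2: 2900 × 0.974 = 2825
Group 3: 4000 × 0.981 = 3924
Group 4: 9300 × 0.976 = 9077
Group 5: 5800 × 0.955 = 5539
Net migration: Group 1 − 350 → 727; Group 2 + 390 → 3215; Group 3 − 300 → 3624; Group 4 − 70 → 9007; Group 5 − 30 → 5509
Giving 727 / 3215 / 3624 / 9007 / 5509.
Dependents (band 0–14 + band 60–74) = 727 + 5509 = 6236; working-age = 15846; ratio = 6236/15846 × 100 = 39.4

39.4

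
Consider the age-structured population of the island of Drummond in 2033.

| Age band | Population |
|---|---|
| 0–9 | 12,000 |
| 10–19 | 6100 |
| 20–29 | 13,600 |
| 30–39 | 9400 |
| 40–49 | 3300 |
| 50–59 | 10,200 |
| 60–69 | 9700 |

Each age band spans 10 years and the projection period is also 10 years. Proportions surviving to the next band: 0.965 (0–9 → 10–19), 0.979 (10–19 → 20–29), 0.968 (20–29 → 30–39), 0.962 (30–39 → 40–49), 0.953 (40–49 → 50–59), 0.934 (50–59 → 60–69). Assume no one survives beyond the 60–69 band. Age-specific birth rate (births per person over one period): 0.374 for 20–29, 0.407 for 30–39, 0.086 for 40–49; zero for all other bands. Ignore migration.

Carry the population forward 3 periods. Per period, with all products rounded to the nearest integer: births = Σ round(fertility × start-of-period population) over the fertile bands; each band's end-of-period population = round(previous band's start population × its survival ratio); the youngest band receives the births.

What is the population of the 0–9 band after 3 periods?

7682

— Period 1 —
Births: 13600 × 0.374 = 5086  |  9400 × 0.407 = 3826  |  3300 × 0.086 = 284 ⇒ total 9196
10–19: 12000 × 0.965 = 11580
20–29: 6100 × 0.979 = 5972
30–39: 13600 × 0.968 = 13165
40–49: 9400 × 0.962 = 9043
50–59: 3300 × 0.953 = 3145
60–69: 10200 × 0.934 = 9527
End of period: [9196, 11580, 5972, 13165, 9043, 3145, 9527]
— Period 2 —
Births: 5972 × 0.374 = 2234  |  13165 × 0.407 = 5358  |  9043 × 0.086 = 778 ⇒ total 8370
10–19: 9196 × 0.965 = 8874
20–29: 11580 × 0.979 = 11337
30–39: 5972 × 0.968 = 5781
40–49: 13165 × 0.962 = 12665
50–59: 9043 × 0.953 = 8618
60–69: 3145 × 0.934 = 2937
End of period: [8370, 8874, 11337, 5781, 12665, 8618, 2937]
— Period 3 —
Births: 11337 × 0.374 = 4240  |  5781 × 0.407 = 2353  |  12665 × 0.086 = 1089 ⇒ total 7682
10–19: 8370 × 0.965 = 8077
20–29: 8874 × 0.979 = 8688
30–39: 11337 × 0.968 = 10974
40–49: 5781 × 0.962 = 5561
50–59: 12665 × 0.953 = 12070
60–69: 8618 × 0.934 = 8049
End of period: [7682, 8077, 8688, 10974, 5561, 12070, 8049]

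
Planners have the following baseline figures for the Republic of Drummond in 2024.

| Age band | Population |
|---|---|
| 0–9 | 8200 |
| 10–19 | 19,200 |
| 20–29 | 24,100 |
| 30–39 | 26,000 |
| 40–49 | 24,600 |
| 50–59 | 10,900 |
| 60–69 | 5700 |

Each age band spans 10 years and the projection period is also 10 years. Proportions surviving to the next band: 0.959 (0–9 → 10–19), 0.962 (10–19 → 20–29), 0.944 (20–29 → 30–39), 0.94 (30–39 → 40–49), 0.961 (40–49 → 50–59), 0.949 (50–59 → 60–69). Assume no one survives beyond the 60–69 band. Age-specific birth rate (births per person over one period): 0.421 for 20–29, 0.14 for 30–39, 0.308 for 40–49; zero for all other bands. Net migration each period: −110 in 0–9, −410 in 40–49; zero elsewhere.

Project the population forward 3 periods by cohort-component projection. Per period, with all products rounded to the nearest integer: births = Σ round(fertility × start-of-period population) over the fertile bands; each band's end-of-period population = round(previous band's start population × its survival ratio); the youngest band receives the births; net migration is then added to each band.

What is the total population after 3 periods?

114280

Period 1:
Births: 24100 * 0.421 = 10146 ; 26000 * 0.14 = 3640 ; 24600 * 0.308 = 7577 → total 21363
10–19: 8200 * 0.959 = 7864
20–29: 19200 * 0.962 = 18470
30–39: 24100 * 0.944 = 22750
40–49: 26000 * 0.94 = 24440
50–59: 24600 * 0.961 = 23641
60–69: 10900 * 0.949 = 10344
Net migration: 0–9 − 110 → 21253; 40–49 − 410 → 24030
Giving 21253 / 7864 / 18470 / 22750 / 24030 / 23641 / 10344.
Period 2:
Births: 18470 * 0.421 = 7776 ; 22750 * 0.14 = 3185 ; 24030 * 0.308 = 7401 → total 18362
10–19: 21253 * 0.959 = 20382
20–29: 7864 * 0.962 = 7565
30–39: 18470 * 0.944 = 17436
40–49: 22750 * 0.94 = 21385
50–59: 24030 * 0.961 = 23093
60–69: 23641 * 0.949 = 22435
Net migration: 0–9 − 110 → 18252; 40–49 − 410 → 20975
Giving 18252 / 20382 / 7565 / 17436 / 20975 / 23093 / 22435.
Period 3:
Births: 7565 * 0.421 = 3185 ; 17436 * 0.14 = 2441 ; 20975 * 0.308 = 6460 → total 12086
10–19: 18252 * 0.959 = 17504
20–29: 20382 * 0.962 = 19607
30–39: 7565 * 0.944 = 7141
40–49: 17436 * 0.94 = 16390
50–59: 20975 * 0.961 = 20157
60–69: 23093 * 0.949 = 21915
Net migration: 0–9 − 110 → 11976; 40–49 − 410 → 15980
Giving 11976 / 17504 / 19607 / 7141 / 15980 / 20157 / 21915.
Total after period 3: 11976 + 17504 + 19607 + 7141 + 15980 + 20157 + 21915 = 114280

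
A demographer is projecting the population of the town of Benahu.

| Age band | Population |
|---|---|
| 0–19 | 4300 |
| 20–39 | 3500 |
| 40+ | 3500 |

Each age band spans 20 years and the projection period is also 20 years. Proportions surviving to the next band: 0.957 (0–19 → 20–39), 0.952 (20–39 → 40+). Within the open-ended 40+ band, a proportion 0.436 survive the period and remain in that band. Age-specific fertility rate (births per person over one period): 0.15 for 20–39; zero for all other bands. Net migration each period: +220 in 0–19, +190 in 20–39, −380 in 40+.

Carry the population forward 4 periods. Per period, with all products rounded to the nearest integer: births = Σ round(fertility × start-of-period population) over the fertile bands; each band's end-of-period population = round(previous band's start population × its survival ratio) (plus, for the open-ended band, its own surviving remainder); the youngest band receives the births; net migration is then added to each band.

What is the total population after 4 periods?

2780

[period 1]
Births: 3500 * 0.15 = 525
20–39: 4300 * 0.957 = 4115
40+: 3500 * 0.952 + 3500 * 0.436 = 3332 + 1526 = 4858
Net migration: 0–19 + 220 → 745; 20–39 + 190 → 4305; 40+ − 380 → 4478
Giving 745 / 4305 / 4478.
[period 2]
Births: 4305 * 0.15 = 646
20–39: 745 * 0.957 = 713
40+: 4305 * 0.952 + 4478 * 0.436 = 4098 + 1952 = 6050
Net migration: 0–19 + 220 → 866; 20–39 + 190 → 903; 40+ − 380 → 5670
Giving 866 / 903 / 5670.
[period 3]
Births: 903 * 0.15 = 135
20–39: 866 * 0.957 = 829
40+: 903 * 0.952 + 5670 * 0.436 = 860 + 2472 = 3332
Net migration: 0–19 + 220 → 355; 20–39 + 190 → 1019; 40+ − 380 → 2952
Giving 355 / 1019 / 2952.
[period 4]
Births: 1019 * 0.15 = 153
20–39: 355 * 0.957 = 340
40+: 1019 * 0.952 + 2952 * 0.436 = 970 + 1287 = 2257
Net migration: 0–19 + 220 → 373; 20–39 + 190 → 530; 40+ − 380 → 1877
Giving 373 / 530 / 1877.
Total after period 4: 373 + 530 + 1877 = 2780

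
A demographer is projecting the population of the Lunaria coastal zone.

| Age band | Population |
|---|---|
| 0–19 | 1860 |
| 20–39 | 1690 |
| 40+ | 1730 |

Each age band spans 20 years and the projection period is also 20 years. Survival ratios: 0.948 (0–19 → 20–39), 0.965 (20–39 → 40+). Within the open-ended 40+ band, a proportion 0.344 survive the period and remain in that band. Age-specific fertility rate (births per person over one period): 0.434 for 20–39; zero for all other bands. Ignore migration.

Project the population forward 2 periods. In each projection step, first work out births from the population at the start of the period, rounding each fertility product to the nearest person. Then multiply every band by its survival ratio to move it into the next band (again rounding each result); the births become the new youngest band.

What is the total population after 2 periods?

3927

Call the groups 1 to 3, youngest first.
[period 1]
Births: 1690 × 0.434 = 733
Group 2: 1860 × 0.948 = 1763
Group 3: 1690 × 0.965 + 1730 × 0.344 = 1631 + 595 = 2226
→ [733, 1763, 2226]
[period 2]
Births: 1763 × 0.434 = 765
Group 2: 733 × 0.948 = 695
Group 3: 1763 × 0.965 + 2226 × 0.344 = 1701 + 766 = 2467
→ [765, 695, 2467]
Total after period 2: 765 + 695 + 2467 = 3927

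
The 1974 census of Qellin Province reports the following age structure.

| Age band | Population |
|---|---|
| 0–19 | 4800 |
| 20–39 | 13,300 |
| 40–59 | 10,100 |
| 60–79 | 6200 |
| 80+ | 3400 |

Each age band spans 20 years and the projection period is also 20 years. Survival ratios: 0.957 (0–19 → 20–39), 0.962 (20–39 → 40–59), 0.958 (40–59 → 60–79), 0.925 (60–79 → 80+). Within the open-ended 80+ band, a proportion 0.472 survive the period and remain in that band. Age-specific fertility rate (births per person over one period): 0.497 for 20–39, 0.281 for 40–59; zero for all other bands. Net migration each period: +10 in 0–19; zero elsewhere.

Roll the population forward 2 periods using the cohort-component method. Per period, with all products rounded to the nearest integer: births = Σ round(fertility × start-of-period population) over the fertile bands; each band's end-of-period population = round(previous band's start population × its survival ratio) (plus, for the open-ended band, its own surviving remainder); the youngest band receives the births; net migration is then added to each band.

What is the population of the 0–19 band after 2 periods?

— Period 1 —
Births: 13300 × 0.497 = 6610, 10100 × 0.281 = 2838 — total 9448
20–39: 4800 × 0.957 = 4594
40–59: 13300 × 0.962 = 12795
60–79: 10100 × 0.958 = 9676
80+: 6200 × 0.925 + 3400 × 0.472 = 5735 + 1605 = 7340
Net migration: 0–19 + 10 → 9458
Population now: 0–19=9458, 20–39=4594, 40–59=12795, 60–79=9676, 80+=7340
— Period 2 —
Births: 4594 × 0.497 = 2283, 12795 × 0.281 = 3595 — total 5878
20–39: 9458 × 0.957 = 9051
40–59: 4594 × 0.962 = 4419
60–79: 12795 × 0.958 = 12258
80+: 9676 × 0.925 + 7340 × 0.472 = 8950 + 3464 = 12414
Net migration: 0–19 + 10 → 5888
Population now: 0–19=5888, 20–39=9051, 40–59=4419, 60–79=12258, 80+=12414

5888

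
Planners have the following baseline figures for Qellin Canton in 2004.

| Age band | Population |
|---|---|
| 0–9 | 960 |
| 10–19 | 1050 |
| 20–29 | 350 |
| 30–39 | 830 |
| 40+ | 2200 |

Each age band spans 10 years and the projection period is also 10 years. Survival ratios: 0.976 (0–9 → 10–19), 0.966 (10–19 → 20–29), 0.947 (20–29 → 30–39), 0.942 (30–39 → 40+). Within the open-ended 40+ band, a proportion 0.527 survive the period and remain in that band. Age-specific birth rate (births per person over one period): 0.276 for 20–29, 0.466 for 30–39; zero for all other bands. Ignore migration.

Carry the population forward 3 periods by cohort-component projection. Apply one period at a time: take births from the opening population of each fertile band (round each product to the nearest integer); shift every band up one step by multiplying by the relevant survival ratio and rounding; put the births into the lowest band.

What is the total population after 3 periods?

[period 1]
Births: 350 × 0.276 = 97, 830 × 0.466 = 387 → 484
10–19: 960 × 0.976 = 937
20–29: 1050 × 0.966 = 1014
30–39: 350 × 0.947 = 331
40+: 830 × 0.942 + 2200 × 0.527 = 782 + 1159 = 1941
Population now: 0–9=484, 10–19=937, 20–29=1014, 30–39=331, 40+=1941
[period 2]
Births: 1014 × 0.276 = 280, 331 × 0.466 = 154 → 434
10–19: 484 × 0.976 = 472
20–29: 937 × 0.966 = 905
30–39: 1014 × 0.947 = 960
40+: 331 × 0.942 + 1941 × 0.527 = 312 + 1023 = 1335
Population now: 0–9=434, 10–19=472, 20–29=905, 30–39=960, 40+=1335
[period 3]
Births: 905 × 0.276 = 250, 960 × 0.466 = 447 → 697
10–19: 434 × 0.976 = 424
20–29: 472 × 0.966 = 456
30–39: 905 × 0.947 = 857
40+: 960 × 0.942 + 1335 × 0.527 = 904 + 704 = 1608
Population now: 0–9=697, 10–19=424, 20–29=456, 30–39=857, 40+=1608
Total after period 3: 697 + 424 + 456 + 857 + 1608 = 4042

4042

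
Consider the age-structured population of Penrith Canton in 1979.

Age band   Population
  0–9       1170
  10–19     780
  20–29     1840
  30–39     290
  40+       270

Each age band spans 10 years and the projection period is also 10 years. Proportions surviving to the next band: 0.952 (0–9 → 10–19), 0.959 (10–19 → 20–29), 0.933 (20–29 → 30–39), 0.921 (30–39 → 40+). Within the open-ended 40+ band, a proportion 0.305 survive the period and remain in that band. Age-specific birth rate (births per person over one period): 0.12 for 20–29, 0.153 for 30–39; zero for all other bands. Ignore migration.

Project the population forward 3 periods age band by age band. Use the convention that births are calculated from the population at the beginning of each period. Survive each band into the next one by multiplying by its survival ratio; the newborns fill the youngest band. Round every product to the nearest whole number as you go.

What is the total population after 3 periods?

2967

Period 1.
Births: 1840 × 0.12 = 221  |  290 × 0.153 = 44 → total 265
10–19: 1170 × 0.952 = 1114
20–29: 780 × 0.959 = 748
30–39: 1840 × 0.933 = 1717
40+: 290 × 0.921 + 270 × 0.305 = 267 + 82 = 349
→ [265, 1114, 748, 1717, 349]
Period 2.
Births: 748 × 0.12 = 90  |  1717 × 0.153 = 263 → total 353
10–19: 265 × 0.952 = 252
20–29: 1114 × 0.959 = 1068
30–39: 748 × 0.933 = 698
40+: 1717 × 0.921 + 349 × 0.305 = 1581 + 106 = 1687
→ [353, 252, 1068, 698, 1687]
Period 3.
Births: 1068 × 0.12 = 128  |  698 × 0.153 = 107 → total 235
10–19: 353 × 0.952 = 336
20–29: 252 × 0.959 = 242
30–39: 1068 × 0.933 = 996
40+: 698 × 0.921 + 1687 × 0.305 = 643 + 515 = 1158
→ [235, 336, 242, 996, 1158]
Total after period 3: 235 + 336 + 242 + 996 + 1158 = 2967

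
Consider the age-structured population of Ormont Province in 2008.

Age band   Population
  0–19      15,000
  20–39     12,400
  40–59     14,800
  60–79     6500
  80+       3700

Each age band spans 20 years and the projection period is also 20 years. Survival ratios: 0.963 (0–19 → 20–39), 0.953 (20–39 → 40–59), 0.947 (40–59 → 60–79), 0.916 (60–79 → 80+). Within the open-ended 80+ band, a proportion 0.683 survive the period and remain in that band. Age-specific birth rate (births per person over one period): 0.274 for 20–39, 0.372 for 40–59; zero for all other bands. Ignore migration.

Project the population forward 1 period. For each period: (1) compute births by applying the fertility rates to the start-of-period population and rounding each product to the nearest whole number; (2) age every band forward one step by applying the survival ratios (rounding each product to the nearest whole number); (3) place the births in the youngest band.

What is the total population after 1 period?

Let group 1 be 0–19 through group 5 = 80+.
[period 1]
Births: 12400 × 0.274 = 3398  |  14800 × 0.372 = 5506 — total 8904
Group 2: 15000 × 0.963 = 14445
Group 3: 12400 × 0.953 = 11817
Group 4: 14800 × 0.947 = 14016
Group 5: 6500 × 0.916 + 3700 × 0.683 = 5954 + 2527 = 8481
End of period: [8904, 14445, 11817, 14016, 8481]
Total after period 1: 8904 + 14445 + 11817 + 14016 + 8481 = 57663

57663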